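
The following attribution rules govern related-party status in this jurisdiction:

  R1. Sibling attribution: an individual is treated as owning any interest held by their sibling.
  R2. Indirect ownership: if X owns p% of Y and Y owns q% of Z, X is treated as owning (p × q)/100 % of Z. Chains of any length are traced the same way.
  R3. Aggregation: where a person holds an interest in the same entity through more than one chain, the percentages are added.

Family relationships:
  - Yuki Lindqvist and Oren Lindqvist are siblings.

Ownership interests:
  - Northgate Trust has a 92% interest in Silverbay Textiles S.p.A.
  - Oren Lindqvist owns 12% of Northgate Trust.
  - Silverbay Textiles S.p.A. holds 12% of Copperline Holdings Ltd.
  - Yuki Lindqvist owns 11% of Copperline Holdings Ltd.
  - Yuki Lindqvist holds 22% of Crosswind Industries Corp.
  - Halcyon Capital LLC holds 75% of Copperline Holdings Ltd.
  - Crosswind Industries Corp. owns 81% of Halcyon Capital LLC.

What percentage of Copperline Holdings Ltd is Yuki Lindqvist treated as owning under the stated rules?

By sibling attribution (R1), Yuki Lindqvist is treated as owning Oren Lindqvist's 12% interest in Northgate Trust.
Chain via Crosswind Industries Corp. → Halcyon Capital LLC (R2): 22% × 81% × 75% = 13.365% of Copperline Holdings Ltd.
Direct interest in Copperline Holdings Ltd: 11%.
Chain via Northgate Trust → Silverbay Textiles S.p.A. (R2): 12% × 92% × 12% = 1.3248% of Copperline Holdings Ltd.
Aggregating (R3): 13.365% + 11% + 1.3248% = 25.6898%.

25.6898%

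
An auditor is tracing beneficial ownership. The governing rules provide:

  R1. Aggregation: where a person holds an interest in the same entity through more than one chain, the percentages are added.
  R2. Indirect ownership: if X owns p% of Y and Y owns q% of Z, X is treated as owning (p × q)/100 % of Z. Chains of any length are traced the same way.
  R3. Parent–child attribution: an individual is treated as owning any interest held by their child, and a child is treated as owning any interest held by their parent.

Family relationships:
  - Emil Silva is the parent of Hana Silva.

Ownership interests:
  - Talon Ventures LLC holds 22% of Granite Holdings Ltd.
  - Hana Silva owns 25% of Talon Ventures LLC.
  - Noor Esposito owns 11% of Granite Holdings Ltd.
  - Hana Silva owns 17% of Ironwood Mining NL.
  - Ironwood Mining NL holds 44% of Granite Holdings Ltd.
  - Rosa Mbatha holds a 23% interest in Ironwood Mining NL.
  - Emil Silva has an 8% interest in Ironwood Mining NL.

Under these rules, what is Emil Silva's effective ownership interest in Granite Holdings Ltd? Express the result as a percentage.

By parent–child attribution (R3), Emil Silva is treated as also owning Hana Silva's interest in Ironwood Mining NL, giving 8% + 17% = 25%.
By parent–child attribution (R3), Emil Silva is treated as owning Hana Silva's 25% interest in Talon Ventures LLC.
Chain via Ironwood Mining NL (R2): 25% × 44% = 11% of Granite Holdings Ltd.
Chain via Talon Ventures LLC (R2): 25% × 22% = 5.5% of Granite Holdings Ltd.
Aggregating (R1): 11% + 5.5% = 16.5%.

16.5%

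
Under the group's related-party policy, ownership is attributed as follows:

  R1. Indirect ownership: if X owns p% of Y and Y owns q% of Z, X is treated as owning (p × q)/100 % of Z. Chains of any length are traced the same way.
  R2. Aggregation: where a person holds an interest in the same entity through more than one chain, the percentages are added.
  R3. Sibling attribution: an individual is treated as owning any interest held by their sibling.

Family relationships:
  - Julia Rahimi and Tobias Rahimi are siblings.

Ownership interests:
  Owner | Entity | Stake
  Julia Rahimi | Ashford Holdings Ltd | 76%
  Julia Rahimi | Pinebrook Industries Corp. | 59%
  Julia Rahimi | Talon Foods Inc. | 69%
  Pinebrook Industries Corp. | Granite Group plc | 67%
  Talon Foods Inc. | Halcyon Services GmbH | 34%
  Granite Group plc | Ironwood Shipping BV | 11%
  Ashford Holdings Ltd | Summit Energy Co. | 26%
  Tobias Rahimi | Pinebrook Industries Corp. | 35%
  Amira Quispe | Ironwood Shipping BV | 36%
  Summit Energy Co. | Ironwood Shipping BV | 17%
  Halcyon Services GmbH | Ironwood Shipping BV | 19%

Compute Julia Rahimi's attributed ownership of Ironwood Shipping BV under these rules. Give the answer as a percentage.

By sibling attribution (R3), Julia Rahimi is treated as also owning Tobias Rahimi's interest in Pinebrook Industries Corp, giving 59% + 35% = 94%.
Chain via Talon Foods Inc. → Halcyon Services GmbH (R1): 69% × 34% × 19% = 4.4574% of Ironwood Shipping BV.
Chain via Pinebrook Industries Corp. → Granite Group plc (R1): 94% × 67% × 11% = 6.9278% of Ironwood Shipping BV.
Chain via Ashford Holdings Ltd → Summit Energy Co. (R1): 76% × 26% × 17% = 3.3592% of Ironwood Shipping BV.
Aggregating (R2): 4.4574% + 6.9278% + 3.3592% = 14.7444%.

14.7444%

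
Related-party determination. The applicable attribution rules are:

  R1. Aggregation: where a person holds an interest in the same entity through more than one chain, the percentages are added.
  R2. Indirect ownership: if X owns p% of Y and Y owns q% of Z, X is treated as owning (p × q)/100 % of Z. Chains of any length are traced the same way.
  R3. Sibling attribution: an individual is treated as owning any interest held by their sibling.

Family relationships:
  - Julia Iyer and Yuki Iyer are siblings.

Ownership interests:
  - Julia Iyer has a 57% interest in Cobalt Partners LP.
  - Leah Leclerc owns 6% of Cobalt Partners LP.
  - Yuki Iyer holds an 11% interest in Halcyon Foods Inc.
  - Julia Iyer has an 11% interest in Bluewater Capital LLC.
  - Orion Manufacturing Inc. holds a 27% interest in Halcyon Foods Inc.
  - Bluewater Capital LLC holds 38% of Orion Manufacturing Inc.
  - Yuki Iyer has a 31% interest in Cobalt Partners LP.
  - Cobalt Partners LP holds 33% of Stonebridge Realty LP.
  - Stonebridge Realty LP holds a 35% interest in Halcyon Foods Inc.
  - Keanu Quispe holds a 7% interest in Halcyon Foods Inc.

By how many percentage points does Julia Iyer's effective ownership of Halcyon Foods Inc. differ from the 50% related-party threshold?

By sibling attribution (R3), Julia Iyer is treated as also owning Yuki Iyer's interest in Cobalt Partners LP, giving 57% + 31% = 88%.
By sibling attribution (R3), Julia Iyer is treated as owning Yuki Iyer's 11% interest in Halcyon Foods Inc.
Chain via Cobalt Partners LP → Stonebridge Realty LP (R2): 88% × 33% × 35% = 10.164% of Halcyon Foods Inc.
Chain via Bluewater Capital LLC → Orion Manufacturing Inc. (R2): 11% × 38% × 27% = 1.1286% of Halcyon Foods Inc.
Direct interest in Halcyon Foods Inc: 11%.
Aggregating (R1): 10.164% + 1.1286% + 11% = 22.2926%.
22.2926% falls short of the 50% threshold by 27.7074 percentage points.

27.7074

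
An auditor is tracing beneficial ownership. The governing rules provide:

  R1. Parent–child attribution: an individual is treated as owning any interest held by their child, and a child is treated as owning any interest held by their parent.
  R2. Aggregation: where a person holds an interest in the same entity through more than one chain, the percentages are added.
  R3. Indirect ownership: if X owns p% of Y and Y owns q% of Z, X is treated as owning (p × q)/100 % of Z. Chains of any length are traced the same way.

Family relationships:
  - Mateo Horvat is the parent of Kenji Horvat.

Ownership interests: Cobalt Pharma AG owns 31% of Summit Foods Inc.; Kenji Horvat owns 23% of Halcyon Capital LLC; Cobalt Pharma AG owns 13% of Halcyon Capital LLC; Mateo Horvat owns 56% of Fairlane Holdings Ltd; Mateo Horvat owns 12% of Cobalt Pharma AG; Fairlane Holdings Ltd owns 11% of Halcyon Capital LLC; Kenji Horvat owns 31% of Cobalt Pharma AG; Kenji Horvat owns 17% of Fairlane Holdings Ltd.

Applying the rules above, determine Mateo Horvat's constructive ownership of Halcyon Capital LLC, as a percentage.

By parent–child attribution (R1), Mateo Horvat is treated as also owning Kenji Horvat's interest in Cobalt Pharma AG, giving 12% + 31% = 43%.
By parent–child attribution (R1), Mateo Horvat is treated as also owning Kenji Horvat's interest in Fairlane Holdings Ltd, giving 56% + 17% = 73%.
By parent–child attribution (R1), Mateo Horvat is treated as owning Kenji Horvat's 23% interest in Halcyon Capital LLC.
Chain via Cobalt Pharma AG (R3): 43% × 13% = 5.59% of Halcyon Capital LLC.
Chain via Fairlane Holdings Ltd (R3): 73% × 11% = 8.03% of Halcyon Capital LLC.
Direct interest in Halcyon Capital LLC: 23%.
Aggregating (R2): 5.59% + 8.03% + 23% = 36.62%.

36.62%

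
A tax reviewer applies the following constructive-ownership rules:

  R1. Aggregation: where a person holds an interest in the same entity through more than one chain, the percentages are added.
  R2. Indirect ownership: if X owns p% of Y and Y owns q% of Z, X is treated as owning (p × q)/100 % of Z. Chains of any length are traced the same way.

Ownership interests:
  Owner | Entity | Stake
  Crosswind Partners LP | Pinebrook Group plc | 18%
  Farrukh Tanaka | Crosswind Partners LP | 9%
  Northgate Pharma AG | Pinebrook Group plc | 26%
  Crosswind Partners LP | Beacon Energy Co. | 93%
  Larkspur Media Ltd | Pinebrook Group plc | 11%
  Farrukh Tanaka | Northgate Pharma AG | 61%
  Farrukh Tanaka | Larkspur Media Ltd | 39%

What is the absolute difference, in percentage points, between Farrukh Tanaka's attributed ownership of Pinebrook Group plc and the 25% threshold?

3.23

Chain via Crosswind Partners LP (R2): 9% × 18% = 1.62% of Pinebrook Group plc.
Chain via Northgate Pharma AG (R2): 61% × 26% = 15.86% of Pinebrook Group plc.
Chain via Larkspur Media Ltd (R2): 39% × 11% = 4.29% of Pinebrook Group plc.
Aggregating (R1): 1.62% + 15.86% + 4.29% = 21.77%.
21.77% falls short of the 25% threshold by 3.23 percentage points.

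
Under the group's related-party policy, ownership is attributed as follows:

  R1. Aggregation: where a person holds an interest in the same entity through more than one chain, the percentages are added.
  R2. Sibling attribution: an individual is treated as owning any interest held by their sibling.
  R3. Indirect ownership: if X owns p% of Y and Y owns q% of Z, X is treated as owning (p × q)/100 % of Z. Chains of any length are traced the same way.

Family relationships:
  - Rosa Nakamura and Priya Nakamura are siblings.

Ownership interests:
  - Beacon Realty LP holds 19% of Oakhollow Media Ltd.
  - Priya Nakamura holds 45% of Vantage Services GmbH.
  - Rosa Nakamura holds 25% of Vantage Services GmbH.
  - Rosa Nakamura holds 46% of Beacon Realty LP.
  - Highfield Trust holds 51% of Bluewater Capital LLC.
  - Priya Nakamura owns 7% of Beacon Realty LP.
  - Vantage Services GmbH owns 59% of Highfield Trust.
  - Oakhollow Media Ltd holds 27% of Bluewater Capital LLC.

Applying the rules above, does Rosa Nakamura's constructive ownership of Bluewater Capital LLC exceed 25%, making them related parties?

No

By sibling attribution (R2), Rosa Nakamura is treated as also owning Priya Nakamura's interest in Vantage Services GmbH, giving 25% + 45% = 70%.
By sibling attribution (R2), Rosa Nakamura is treated as also owning Priya Nakamura's interest in Beacon Realty LP, giving 46% + 7% = 53%.
Chain via Vantage Services GmbH → Highfield Trust (R3): 70% × 59% × 51% = 21.063% of Bluewater Capital LLC.
Chain via Beacon Realty LP → Oakhollow Media Ltd (R3): 53% × 19% × 27% = 2.7189% of Bluewater Capital LLC.
Aggregating (R1): 21.063% + 2.7189% = 23.7819%.
23.7819% does not exceed the 25% threshold, so Rosa is not a related party to Bluewater Capital LLC.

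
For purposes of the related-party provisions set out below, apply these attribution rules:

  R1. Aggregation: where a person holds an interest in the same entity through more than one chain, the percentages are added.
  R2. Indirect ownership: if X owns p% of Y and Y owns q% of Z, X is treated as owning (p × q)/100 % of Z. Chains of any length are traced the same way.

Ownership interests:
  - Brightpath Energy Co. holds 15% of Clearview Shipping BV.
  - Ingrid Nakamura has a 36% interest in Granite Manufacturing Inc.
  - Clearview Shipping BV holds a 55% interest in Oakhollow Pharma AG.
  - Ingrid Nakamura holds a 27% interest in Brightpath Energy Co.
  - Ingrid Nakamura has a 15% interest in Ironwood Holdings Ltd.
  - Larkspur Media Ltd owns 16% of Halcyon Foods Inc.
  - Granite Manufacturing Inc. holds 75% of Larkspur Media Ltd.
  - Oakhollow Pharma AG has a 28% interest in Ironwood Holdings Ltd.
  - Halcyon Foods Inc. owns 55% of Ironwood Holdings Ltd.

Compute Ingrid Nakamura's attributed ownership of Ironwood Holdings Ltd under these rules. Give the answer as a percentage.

17.9997%

Chain via Granite Manufacturing Inc. → Larkspur Media Ltd → Halcyon Foods Inc. (R2): 36% × 75% × 16% × 55% = 2.376% of Ironwood Holdings Ltd.
Chain via Brightpath Energy Co. → Clearview Shipping BV → Oakhollow Pharma AG (R2): 27% × 15% × 55% × 28% = 0.6237% of Ironwood Holdings Ltd.
Direct interest in Ironwood Holdings Ltd: 15%.
Aggregating (R1): 2.376% + 0.6237% + 15% = 17.9997%.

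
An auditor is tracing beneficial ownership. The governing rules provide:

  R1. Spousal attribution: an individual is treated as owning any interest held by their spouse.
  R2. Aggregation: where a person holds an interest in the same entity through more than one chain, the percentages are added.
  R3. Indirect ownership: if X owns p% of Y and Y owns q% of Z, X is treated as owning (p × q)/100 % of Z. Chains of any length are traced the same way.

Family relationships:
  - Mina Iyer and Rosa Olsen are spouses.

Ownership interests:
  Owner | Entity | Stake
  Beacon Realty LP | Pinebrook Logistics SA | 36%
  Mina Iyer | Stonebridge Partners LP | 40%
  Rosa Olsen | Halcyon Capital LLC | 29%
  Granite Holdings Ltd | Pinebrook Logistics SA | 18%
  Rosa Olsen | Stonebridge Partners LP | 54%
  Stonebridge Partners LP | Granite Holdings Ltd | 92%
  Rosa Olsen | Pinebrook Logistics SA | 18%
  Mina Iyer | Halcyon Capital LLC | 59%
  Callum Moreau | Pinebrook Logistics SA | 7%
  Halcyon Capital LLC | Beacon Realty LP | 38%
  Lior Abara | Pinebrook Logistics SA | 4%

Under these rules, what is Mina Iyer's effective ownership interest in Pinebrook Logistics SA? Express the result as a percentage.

By spousal attribution (R1), Mina Iyer is treated as also owning Rosa Olsen's interest in Stonebridge Partners LP, giving 40% + 54% = 94%.
By spousal attribution (R1), Mina Iyer is treated as also owning Rosa Olsen's interest in Halcyon Capital LLC, giving 59% + 29% = 88%.
By spousal attribution (R1), Mina Iyer is treated as owning Rosa Olsen's 18% interest in Pinebrook Logistics SA.
Chain via Stonebridge Partners LP → Granite Holdings Ltd (R3): 94% × 92% × 18% = 15.5664% of Pinebrook Logistics SA.
Chain via Halcyon Capital LLC → Beacon Realty LP (R3): 88% × 38% × 36% = 12.0384% of Pinebrook Logistics SA.
Direct interest in Pinebrook Logistics SA: 18%.
Aggregating (R2): 15.5664% + 12.0384% + 18% = 45.6048%.

45.6048%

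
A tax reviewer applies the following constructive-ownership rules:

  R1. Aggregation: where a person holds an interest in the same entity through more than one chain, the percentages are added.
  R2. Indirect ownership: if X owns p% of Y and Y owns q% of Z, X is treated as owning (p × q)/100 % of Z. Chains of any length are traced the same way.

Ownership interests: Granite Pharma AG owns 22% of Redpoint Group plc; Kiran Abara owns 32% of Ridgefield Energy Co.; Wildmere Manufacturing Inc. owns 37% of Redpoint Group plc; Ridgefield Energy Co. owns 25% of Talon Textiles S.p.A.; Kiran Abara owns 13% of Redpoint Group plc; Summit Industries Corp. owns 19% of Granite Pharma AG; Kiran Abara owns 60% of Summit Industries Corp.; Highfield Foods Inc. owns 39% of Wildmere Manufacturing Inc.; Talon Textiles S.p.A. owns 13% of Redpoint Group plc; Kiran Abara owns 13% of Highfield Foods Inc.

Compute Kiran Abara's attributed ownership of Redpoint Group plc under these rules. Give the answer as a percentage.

18.4239%

Chain via Highfield Foods Inc. → Wildmere Manufacturing Inc. (R2): 13% × 39% × 37% = 1.8759% of Redpoint Group plc.
Chain via Summit Industries Corp. → Granite Pharma AG (R2): 60% × 19% × 22% = 2.508% of Redpoint Group plc.
Chain via Ridgefield Energy Co. → Talon Textiles S.p.A. (R2): 32% × 25% × 13% = 1.04% of Redpoint Group plc.
Direct interest in Redpoint Group plc: 13%.
Aggregating (R1): 1.8759% + 2.508% + 1.04% + 13% = 18.4239%.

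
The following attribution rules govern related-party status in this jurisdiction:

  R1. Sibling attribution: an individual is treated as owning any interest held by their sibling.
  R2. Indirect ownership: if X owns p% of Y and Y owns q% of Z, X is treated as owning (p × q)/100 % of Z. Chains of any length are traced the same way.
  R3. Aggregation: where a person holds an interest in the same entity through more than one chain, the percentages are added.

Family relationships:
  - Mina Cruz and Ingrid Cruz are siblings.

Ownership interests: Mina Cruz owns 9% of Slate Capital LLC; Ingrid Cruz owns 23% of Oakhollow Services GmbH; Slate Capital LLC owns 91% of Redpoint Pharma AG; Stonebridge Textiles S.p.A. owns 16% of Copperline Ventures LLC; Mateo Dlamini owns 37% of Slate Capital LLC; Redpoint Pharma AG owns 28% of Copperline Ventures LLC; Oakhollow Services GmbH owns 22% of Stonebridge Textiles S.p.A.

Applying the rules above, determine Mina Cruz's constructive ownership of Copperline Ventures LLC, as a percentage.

3.1028%

By sibling attribution (R1), Mina Cruz is treated as owning Ingrid Cruz's 23% interest in Oakhollow Services GmbH.
Chain via Slate Capital LLC → Redpoint Pharma AG (R2): 9% × 91% × 28% = 2.2932% of Copperline Ventures LLC.
Chain via Oakhollow Services GmbH → Stonebridge Textiles S.p.A. (R2): 23% × 22% × 16% = 0.8096% of Copperline Ventures LLC.
Aggregating (R3): 2.2932% + 0.8096% = 3.1028%.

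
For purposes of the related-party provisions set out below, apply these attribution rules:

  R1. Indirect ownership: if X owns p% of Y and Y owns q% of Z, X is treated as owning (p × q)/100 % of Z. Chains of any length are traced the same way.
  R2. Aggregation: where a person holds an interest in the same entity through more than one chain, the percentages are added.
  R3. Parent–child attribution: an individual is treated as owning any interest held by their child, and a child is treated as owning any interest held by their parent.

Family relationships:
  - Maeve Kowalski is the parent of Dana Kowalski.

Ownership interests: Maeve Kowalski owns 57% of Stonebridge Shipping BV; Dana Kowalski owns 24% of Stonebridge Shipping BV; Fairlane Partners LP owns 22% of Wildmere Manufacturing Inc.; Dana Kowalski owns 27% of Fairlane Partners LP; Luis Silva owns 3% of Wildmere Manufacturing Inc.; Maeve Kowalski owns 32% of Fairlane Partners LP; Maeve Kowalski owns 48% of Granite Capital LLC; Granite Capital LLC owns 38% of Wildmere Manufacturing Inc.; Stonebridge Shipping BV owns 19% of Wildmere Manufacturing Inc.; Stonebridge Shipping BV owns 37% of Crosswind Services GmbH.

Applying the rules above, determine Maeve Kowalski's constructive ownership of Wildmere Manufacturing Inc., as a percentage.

By parent–child attribution (R3), Maeve Kowalski is treated as also owning Dana Kowalski's interest in Fairlane Partners LP, giving 32% + 27% = 59%.
By parent–child attribution (R3), Maeve Kowalski is treated as also owning Dana Kowalski's interest in Stonebridge Shipping BV, giving 57% + 24% = 81%.
Chain via Fairlane Partners LP (R1): 59% × 22% = 12.98% of Wildmere Manufacturing Inc.
Chain via Granite Capital LLC (R1): 48% × 38% = 18.24% of Wildmere Manufacturing Inc.
Chain via Stonebridge Shipping BV (R1): 81% × 19% = 15.39% of Wildmere Manufacturing Inc.
Aggregating (R2): 12.98% + 18.24% + 15.39% = 46.61%.

46.61%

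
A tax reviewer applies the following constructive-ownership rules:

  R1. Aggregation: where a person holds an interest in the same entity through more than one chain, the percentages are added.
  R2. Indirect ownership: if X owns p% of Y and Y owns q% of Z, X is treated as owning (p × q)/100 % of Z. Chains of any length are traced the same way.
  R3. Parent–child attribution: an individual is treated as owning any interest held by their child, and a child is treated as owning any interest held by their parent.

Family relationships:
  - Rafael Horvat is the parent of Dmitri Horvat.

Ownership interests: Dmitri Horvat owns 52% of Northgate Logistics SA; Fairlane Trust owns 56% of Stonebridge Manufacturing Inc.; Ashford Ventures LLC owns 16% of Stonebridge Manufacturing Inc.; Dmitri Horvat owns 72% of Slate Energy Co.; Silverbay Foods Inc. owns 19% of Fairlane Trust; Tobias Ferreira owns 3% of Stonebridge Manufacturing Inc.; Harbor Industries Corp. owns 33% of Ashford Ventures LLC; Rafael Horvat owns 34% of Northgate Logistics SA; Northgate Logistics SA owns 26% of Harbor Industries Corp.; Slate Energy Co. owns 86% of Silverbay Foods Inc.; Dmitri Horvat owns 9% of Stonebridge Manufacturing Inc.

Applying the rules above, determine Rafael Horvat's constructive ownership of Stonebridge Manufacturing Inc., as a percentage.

16.768896%

By parent–child attribution (R3), Rafael Horvat is treated as also owning Dmitri Horvat's interest in Northgate Logistics SA, giving 34% + 52% = 86%.
By parent–child attribution (R3), Rafael Horvat is treated as owning Dmitri Horvat's 72% interest in Slate Energy Co.
By parent–child attribution (R3), Rafael Horvat is treated as owning Dmitri Horvat's 9% interest in Stonebridge Manufacturing Inc.
Chain via Northgate Logistics SA → Harbor Industries Corp. → Ashford Ventures LLC (R2): 86% × 26% × 33% × 16% = 1.180608% of Stonebridge Manufacturing Inc.
Chain via Slate Energy Co. → Silverbay Foods Inc. → Fairlane Trust (R2): 72% × 86% × 19% × 56% = 6.588288% of Stonebridge Manufacturing Inc.
Direct interest in Stonebridge Manufacturing Inc: 9%.
Aggregating (R1): 1.180608% + 6.588288% + 9% = 16.768896%.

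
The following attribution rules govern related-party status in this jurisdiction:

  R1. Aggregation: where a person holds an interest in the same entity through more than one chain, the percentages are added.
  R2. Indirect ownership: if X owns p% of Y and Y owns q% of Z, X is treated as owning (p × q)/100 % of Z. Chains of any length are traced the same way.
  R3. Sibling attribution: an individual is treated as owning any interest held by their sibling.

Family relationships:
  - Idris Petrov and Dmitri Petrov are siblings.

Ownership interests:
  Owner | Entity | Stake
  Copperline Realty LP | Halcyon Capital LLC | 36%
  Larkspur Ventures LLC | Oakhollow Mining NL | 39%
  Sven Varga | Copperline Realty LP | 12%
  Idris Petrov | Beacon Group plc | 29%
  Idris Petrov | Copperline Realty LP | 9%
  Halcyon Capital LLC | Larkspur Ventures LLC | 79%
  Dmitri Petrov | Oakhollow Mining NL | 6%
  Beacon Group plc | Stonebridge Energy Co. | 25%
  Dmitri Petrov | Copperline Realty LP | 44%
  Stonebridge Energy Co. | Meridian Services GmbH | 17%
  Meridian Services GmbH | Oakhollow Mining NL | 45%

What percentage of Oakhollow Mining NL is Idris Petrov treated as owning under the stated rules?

12.433173%

By sibling attribution (R3), Idris Petrov is treated as also owning Dmitri Petrov's interest in Copperline Realty LP, giving 9% + 44% = 53%.
By sibling attribution (R3), Idris Petrov is treated as owning Dmitri Petrov's 6% interest in Oakhollow Mining NL.
Chain via Copperline Realty LP → Halcyon Capital LLC → Larkspur Ventures LLC (R2): 53% × 36% × 79% × 39% = 5.878548% of Oakhollow Mining NL.
Chain via Beacon Group plc → Stonebridge Energy Co. → Meridian Services GmbH (R2): 29% × 25% × 17% × 45% = 0.554625% of Oakhollow Mining NL.
Direct interest in Oakhollow Mining NL: 6%.
Aggregating (R1): 5.878548% + 0.554625% + 6% = 12.433173%.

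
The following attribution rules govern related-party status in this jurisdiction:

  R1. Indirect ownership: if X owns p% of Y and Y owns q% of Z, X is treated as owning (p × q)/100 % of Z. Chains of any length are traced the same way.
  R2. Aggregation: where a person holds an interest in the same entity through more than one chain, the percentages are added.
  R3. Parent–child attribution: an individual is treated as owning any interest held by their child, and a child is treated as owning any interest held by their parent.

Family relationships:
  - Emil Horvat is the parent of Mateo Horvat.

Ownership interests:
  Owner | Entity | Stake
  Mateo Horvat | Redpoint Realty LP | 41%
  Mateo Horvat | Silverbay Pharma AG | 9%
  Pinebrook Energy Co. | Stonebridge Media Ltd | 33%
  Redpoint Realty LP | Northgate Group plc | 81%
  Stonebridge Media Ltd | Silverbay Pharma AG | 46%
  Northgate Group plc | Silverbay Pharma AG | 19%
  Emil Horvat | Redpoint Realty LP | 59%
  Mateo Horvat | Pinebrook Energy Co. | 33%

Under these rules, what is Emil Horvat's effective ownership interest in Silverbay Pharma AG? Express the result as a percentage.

By parent–child attribution (R3), Emil Horvat is treated as also owning Mateo Horvat's interest in Redpoint Realty LP, giving 59% + 41% = 100%.
By parent–child attribution (R3), Emil Horvat is treated as owning Mateo Horvat's 33% interest in Pinebrook Energy Co.
By parent–child attribution (R3), Emil Horvat is treated as owning Mateo Horvat's 9% interest in Silverbay Pharma AG.
Chain via Redpoint Realty LP → Northgate Group plc (R1): 100% × 81% × 19% = 15.39% of Silverbay Pharma AG.
Chain via Pinebrook Energy Co. → Stonebridge Media Ltd (R1): 33% × 33% × 46% = 5.0094% of Silverbay Pharma AG.
Direct interest in Silverbay Pharma AG: 9%.
Aggregating (R2): 15.39% + 5.0094% + 9% = 29.3994%.

29.3994%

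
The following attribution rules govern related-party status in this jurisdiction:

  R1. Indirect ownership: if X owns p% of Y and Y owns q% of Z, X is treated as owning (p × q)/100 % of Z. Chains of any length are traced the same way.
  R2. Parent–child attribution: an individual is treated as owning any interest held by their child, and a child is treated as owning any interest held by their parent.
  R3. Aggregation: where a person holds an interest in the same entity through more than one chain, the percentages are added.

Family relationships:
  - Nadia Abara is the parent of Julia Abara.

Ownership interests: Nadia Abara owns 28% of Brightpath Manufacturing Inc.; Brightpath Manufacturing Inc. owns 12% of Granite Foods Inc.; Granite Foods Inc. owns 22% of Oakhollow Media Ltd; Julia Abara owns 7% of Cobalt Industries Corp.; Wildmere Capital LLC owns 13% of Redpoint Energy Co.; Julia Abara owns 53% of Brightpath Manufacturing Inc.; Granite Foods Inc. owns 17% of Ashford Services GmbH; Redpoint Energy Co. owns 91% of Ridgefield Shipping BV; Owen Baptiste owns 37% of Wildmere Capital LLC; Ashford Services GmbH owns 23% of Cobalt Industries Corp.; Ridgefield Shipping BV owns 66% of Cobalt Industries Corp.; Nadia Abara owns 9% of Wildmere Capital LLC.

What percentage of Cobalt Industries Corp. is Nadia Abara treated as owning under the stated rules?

By parent–child attribution (R2), Nadia Abara is treated as also owning Julia Abara's interest in Brightpath Manufacturing Inc, giving 28% + 53% = 81%.
By parent–child attribution (R2), Nadia Abara is treated as owning Julia Abara's 7% interest in Cobalt Industries Corp.
Chain via Wildmere Capital LLC → Redpoint Energy Co. → Ridgefield Shipping BV (R1): 9% × 13% × 91% × 66% = 0.702702% of Cobalt Industries Corp.
Chain via Brightpath Manufacturing Inc. → Granite Foods Inc. → Ashford Services GmbH (R1): 81% × 12% × 17% × 23% = 0.380052% of Cobalt Industries Corp.
Direct interest in Cobalt Industries Corp: 7%.
Aggregating (R3): 0.702702% + 0.380052% + 7% = 8.082754%.

8.082754%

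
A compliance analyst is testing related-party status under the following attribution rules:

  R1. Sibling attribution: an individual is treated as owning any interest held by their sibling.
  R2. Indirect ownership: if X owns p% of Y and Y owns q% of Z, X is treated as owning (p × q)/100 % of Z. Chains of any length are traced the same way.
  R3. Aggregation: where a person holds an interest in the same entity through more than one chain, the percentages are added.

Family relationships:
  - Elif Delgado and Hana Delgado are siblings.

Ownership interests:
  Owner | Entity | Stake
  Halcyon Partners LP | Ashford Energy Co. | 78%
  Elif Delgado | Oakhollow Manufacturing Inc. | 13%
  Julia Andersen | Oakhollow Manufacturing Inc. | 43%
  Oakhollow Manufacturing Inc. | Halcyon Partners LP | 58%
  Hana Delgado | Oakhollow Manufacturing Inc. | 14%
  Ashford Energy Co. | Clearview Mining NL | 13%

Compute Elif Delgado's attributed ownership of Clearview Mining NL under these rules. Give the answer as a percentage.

1.587924%

By sibling attribution (R1), Elif Delgado is treated as also owning Hana Delgado's interest in Oakhollow Manufacturing Inc, giving 13% + 14% = 27%.
Chain via Oakhollow Manufacturing Inc. → Halcyon Partners LP → Ashford Energy Co. (R2): 27% × 58% × 78% × 13% = 1.587924% of Clearview Mining NL.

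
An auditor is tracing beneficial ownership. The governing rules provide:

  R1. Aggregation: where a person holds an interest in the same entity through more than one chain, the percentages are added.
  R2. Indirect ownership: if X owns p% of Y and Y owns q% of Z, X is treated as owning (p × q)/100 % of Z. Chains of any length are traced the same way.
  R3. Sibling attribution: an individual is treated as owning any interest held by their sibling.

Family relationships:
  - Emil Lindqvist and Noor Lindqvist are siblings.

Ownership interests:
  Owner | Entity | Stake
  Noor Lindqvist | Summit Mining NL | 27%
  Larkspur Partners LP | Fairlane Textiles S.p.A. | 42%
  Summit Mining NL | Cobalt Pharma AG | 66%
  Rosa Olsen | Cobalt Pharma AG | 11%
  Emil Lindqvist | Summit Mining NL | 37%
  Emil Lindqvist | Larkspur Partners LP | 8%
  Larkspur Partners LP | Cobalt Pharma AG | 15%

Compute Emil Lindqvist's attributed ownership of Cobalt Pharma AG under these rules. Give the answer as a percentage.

43.44%

By sibling attribution (R3), Emil Lindqvist is treated as also owning Noor Lindqvist's interest in Summit Mining NL, giving 37% + 27% = 64%.
Chain via Larkspur Partners LP (R2): 8% × 15% = 1.2% of Cobalt Pharma AG.
Chain via Summit Mining NL (R2): 64% × 66% = 42.24% of Cobalt Pharma AG.
Aggregating (R1): 1.2% + 42.24% = 43.44%.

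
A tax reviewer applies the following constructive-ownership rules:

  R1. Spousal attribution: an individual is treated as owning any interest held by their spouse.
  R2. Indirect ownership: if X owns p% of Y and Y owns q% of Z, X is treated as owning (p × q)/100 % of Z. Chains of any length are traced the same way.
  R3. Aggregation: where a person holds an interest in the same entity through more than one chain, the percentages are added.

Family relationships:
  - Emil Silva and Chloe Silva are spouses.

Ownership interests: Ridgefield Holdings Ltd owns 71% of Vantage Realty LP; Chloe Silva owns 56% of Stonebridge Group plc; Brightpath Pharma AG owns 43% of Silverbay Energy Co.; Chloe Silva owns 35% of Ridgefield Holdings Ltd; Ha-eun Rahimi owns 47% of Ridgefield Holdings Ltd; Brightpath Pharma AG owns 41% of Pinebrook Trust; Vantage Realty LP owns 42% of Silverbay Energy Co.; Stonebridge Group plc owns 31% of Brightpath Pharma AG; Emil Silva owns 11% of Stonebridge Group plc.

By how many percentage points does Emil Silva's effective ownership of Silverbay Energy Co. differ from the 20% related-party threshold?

By spousal attribution (R1), Emil Silva is treated as also owning Chloe Silva's interest in Stonebridge Group plc, giving 11% + 56% = 67%.
By spousal attribution (R1), Emil Silva is treated as owning Chloe Silva's 35% interest in Ridgefield Holdings Ltd.
Chain via Stonebridge Group plc → Brightpath Pharma AG (R2): 67% × 31% × 43% = 8.9311% of Silverbay Energy Co.
Chain via Ridgefield Holdings Ltd → Vantage Realty LP (R2): 35% × 71% × 42% = 10.437% of Silverbay Energy Co.
Aggregating (R3): 8.9311% + 10.437% = 19.3681%.
19.3681% falls short of the 20% threshold by 0.6319 percentage points.

0.6319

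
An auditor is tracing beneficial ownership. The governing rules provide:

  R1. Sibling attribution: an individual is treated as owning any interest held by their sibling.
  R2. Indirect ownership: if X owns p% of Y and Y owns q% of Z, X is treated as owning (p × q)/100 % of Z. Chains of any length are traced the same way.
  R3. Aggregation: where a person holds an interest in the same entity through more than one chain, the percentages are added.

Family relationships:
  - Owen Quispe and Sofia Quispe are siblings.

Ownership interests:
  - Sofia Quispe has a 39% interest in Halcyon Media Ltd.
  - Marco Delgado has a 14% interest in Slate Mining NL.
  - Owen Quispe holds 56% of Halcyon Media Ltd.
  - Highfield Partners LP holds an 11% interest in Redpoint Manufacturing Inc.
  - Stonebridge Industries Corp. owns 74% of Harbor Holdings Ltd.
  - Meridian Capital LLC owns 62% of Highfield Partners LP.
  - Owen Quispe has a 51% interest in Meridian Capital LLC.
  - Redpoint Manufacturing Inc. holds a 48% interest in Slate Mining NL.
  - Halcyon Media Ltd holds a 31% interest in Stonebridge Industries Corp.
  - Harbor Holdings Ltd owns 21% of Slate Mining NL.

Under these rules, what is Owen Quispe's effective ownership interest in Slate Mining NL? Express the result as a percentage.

By sibling attribution (R1), Owen Quispe is treated as also owning Sofia Quispe's interest in Halcyon Media Ltd, giving 56% + 39% = 95%.
Chain via Halcyon Media Ltd → Stonebridge Industries Corp. → Harbor Holdings Ltd (R2): 95% × 31% × 74% × 21% = 4.57653% of Slate Mining NL.
Chain via Meridian Capital LLC → Highfield Partners LP → Redpoint Manufacturing Inc. (R2): 51% × 62% × 11% × 48% = 1.669536% of Slate Mining NL.
Aggregating (R3): 4.57653% + 1.669536% = 6.246066%.

6.246066%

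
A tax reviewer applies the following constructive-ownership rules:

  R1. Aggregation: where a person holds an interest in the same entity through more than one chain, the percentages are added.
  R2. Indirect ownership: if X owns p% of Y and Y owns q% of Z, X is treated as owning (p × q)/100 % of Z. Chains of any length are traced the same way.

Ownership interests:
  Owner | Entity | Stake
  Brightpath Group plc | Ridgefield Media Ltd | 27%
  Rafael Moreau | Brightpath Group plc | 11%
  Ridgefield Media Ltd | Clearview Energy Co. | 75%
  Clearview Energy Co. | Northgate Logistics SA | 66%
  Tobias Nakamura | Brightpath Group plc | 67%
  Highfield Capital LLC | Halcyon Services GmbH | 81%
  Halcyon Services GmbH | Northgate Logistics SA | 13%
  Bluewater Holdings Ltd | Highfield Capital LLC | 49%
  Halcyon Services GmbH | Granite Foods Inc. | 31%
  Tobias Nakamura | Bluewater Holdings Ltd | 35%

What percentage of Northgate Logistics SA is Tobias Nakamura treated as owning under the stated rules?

10.760445%

Chain via Bluewater Holdings Ltd → Highfield Capital LLC → Halcyon Services GmbH (R2): 35% × 49% × 81% × 13% = 1.805895% of Northgate Logistics SA.
Chain via Brightpath Group plc → Ridgefield Media Ltd → Clearview Energy Co. (R2): 67% × 27% × 75% × 66% = 8.95455% of Northgate Logistics SA.
Aggregating (R1): 1.805895% + 8.95455% = 10.760445%.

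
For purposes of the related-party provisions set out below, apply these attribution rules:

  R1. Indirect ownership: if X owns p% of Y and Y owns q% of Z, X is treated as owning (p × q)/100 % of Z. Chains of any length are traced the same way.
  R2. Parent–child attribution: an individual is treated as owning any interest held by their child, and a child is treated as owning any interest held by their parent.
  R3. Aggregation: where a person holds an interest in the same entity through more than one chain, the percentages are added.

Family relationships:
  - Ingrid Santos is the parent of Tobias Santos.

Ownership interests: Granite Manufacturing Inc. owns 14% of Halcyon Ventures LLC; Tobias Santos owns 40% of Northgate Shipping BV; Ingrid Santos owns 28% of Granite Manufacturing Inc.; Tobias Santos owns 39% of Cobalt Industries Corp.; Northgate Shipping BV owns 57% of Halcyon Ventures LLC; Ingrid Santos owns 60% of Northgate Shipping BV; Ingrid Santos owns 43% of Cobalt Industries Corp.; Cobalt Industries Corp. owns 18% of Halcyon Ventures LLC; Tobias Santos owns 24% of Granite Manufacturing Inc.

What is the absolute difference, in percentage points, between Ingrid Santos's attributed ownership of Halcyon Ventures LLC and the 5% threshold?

By parent–child attribution (R2), Ingrid Santos is treated as also owning Tobias Santos's interest in Granite Manufacturing Inc, giving 28% + 24% = 52%.
By parent–child attribution (R2), Ingrid Santos is treated as also owning Tobias Santos's interest in Cobalt Industries Corp, giving 43% + 39% = 82%.
By parent–child attribution (R2), Ingrid Santos is treated as also owning Tobias Santos's interest in Northgate Shipping BV, giving 60% + 40% = 100%.
Chain via Granite Manufacturing Inc. (R1): 52% × 14% = 7.28% of Halcyon Ventures LLC.
Chain via Cobalt Industries Corp. (R1): 82% × 18% = 14.76% of Halcyon Ventures LLC.
Chain via Northgate Shipping BV (R1): 100% × 57% = 57% of Halcyon Ventures LLC.
Aggregating (R3): 7.28% + 14.76% + 57% = 79.04%.
79.04% exceeds the 5% threshold by 74.04 percentage points.

74.04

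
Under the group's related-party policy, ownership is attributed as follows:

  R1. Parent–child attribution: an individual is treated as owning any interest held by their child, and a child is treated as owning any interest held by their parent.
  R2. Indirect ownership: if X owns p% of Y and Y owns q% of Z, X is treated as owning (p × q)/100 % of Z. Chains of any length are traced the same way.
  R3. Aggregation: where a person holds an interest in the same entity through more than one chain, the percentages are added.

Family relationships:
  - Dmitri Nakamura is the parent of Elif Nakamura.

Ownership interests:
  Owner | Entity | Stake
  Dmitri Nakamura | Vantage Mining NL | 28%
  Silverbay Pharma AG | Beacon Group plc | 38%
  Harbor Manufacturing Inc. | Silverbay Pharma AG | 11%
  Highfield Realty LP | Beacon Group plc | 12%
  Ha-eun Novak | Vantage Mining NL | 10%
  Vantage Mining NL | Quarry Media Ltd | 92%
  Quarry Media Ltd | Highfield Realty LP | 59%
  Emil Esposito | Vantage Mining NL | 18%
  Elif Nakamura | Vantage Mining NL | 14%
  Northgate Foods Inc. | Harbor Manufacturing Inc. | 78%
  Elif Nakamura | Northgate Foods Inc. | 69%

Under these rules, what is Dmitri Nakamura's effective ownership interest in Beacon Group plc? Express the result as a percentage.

4.985388%

By parent–child attribution (R1), Dmitri Nakamura is treated as also owning Elif Nakamura's interest in Vantage Mining NL, giving 28% + 14% = 42%.
By parent–child attribution (R1), Dmitri Nakamura is treated as owning Elif Nakamura's 69% interest in Northgate Foods Inc.
Chain via Vantage Mining NL → Quarry Media Ltd → Highfield Realty LP (R2): 42% × 92% × 59% × 12% = 2.735712% of Beacon Group plc.
Chain via Northgate Foods Inc. → Harbor Manufacturing Inc. → Silverbay Pharma AG (R2): 69% × 78% × 11% × 38% = 2.249676% of Beacon Group plc.
Aggregating (R3): 2.735712% + 2.249676% = 4.985388%.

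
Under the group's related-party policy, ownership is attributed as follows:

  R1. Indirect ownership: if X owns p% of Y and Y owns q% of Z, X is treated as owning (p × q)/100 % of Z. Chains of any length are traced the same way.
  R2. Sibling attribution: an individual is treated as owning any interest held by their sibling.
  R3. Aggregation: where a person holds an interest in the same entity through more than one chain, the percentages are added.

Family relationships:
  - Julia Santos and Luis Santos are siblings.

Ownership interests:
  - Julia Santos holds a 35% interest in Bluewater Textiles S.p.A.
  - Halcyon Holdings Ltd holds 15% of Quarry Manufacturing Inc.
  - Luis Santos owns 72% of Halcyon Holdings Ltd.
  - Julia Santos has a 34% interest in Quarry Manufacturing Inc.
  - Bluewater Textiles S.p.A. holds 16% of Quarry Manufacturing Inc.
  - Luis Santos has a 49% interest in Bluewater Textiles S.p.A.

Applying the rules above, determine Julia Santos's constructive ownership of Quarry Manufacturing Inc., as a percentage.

By sibling attribution (R2), Julia Santos is treated as also owning Luis Santos's interest in Bluewater Textiles S.p.A, giving 35% + 49% = 84%.
By sibling attribution (R2), Julia Santos is treated as owning Luis Santos's 72% interest in Halcyon Holdings Ltd.
Chain via Bluewater Textiles S.p.A. (R1): 84% × 16% = 13.44% of Quarry Manufacturing Inc.
Direct interest in Quarry Manufacturing Inc: 34%.
Chain via Halcyon Holdings Ltd (R1): 72% × 15% = 10.8% of Quarry Manufacturing Inc.
Aggregating (R3): 13.44% + 34% + 10.8% = 58.24%.

58.24%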